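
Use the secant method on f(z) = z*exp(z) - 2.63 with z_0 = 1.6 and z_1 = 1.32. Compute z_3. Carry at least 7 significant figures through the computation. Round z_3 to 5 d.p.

f(z_0) = 5.294852, f(z_1) = 2.311316
z_2 = 1.320000 - (2.311316)·(1.320000 - 1.600000)/(2.311316 - (5.294852)) = 1.103087; f(z_2) = 0.694100
z_3 = 1.103087 - (0.694100)·(1.103087 - 1.320000)/(0.694100 - (2.311316)) = 1.009989; f(z_3) = 0.142995

1.00999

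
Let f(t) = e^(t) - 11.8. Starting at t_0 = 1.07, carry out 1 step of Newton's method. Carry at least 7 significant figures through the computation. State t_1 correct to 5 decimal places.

f'(t) = e^(t)
t_0 = 1.070000: f = -8.884621, f' = 2.915379 → t_1 = 1.070000 - (-8.884621)/(2.915379) = 4.117501

4.11750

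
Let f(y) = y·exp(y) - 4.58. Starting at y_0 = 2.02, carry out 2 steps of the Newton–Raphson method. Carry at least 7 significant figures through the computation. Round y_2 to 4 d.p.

f'(y) = (y + 1)·exp(y)
y_0 = 2.020000: f = 10.647416, f' = 22.765741 → y_1 = 2.020000 - (10.647416)/(22.765741) = 1.552305
y_1 = 1.552305: f = 2.750520, f' = 12.052864 → y_2 = 1.552305 - (2.750520)/(12.052864) = 1.324101

1.3241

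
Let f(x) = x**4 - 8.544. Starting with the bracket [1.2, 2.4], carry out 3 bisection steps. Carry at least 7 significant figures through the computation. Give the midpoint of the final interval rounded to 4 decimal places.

f(1.200000) = -6.470400, f(2.400000) = 24.633600 (opposite signs)
step 1: m = 1.800000, f(m) = 1.953600 > 0 → root in [1.200000, 1.800000]
step 2: m = 1.500000, f(m) = -3.481500 < 0 → root in [1.500000, 1.800000]
step 3: m = 1.650000, f(m) = -1.131994 < 0 → root in [1.650000, 1.800000]
Midpoint of [1.650000, 1.800000] = 1.725000

1.7250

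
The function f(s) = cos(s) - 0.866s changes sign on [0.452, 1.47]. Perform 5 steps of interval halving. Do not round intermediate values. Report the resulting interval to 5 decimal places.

f(0.452000) = 0.508143, f(1.470000) = -1.172394 (opposite signs)
step 1: m = 0.961000, f(m) = -0.259525 < 0 → root in [0.452000, 0.961000]
step 2: m = 0.706500, f(m) = 0.148810 > 0 → root in [0.706500, 0.961000]
step 3: m = 0.833750, f(m) = -0.049924 < 0 → root in [0.706500, 0.833750]
step 4: m = 0.770125, f(m) = 0.050895 > 0 → root in [0.770125, 0.833750]
step 5: m = 0.801937, f(m) = 0.000838 > 0 → root in [0.801937, 0.833750]

[0.80194, 0.83375]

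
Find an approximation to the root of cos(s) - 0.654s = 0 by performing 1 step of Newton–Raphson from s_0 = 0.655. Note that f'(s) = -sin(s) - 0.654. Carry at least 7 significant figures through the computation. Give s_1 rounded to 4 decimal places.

s_0 = 0.655000: f = 0.364678, f' = -1.263159 → s_1 = 0.655000 - (0.364678)/(-1.263159) = 0.943703

0.9437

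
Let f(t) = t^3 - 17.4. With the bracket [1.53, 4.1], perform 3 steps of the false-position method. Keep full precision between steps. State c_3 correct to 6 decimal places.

False-position update: c = (a·f(b) − b·f(a))/(f(b) − f(a)); replace the endpoint whose sign matches f(c).
f(1.530000) = -13.818423, f(4.100000) = 51.521000
step 1: c = 2.073521, f(c) = -8.484919 < 0 → new bracket [2.073521, 4.100000]
step 2: c = 2.360068, f(c) = -4.254610 < 0 → new bracket [2.360068, 4.100000]
step 3: c = 2.492791, f(c) = -1.909773 < 0 → new bracket [2.492791, 4.100000]

2.492791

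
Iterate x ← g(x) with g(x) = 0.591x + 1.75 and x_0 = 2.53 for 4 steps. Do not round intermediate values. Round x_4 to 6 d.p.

x_1 = g(2.530000) = 3.245230
x_2 = g(3.245230) = 3.667931
x_3 = g(3.667931) = 3.917747
x_4 = g(3.917747) = 4.065389

4.065389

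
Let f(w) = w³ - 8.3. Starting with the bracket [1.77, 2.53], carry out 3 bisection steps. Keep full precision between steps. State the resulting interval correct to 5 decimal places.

f(1.770000) = -2.754767, f(2.530000) = 7.894277 (opposite signs)
step 1: m = 2.150000, f(m) = 1.638375 > 0 → root in [1.770000, 2.150000]
step 2: m = 1.960000, f(m) = -0.770464 < 0 → root in [1.960000, 2.150000]
step 3: m = 2.055000, f(m) = 0.378316 > 0 → root in [1.960000, 2.055000]

[1.96000, 2.05500]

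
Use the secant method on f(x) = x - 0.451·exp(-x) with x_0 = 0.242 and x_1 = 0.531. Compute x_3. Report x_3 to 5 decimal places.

f(x_0) = -0.112060, f(x_1) = 0.265804
x_2 = 0.531000 - (0.265804)·(0.531000 - 0.242000)/(0.265804 - (-0.112060)) = 0.327706; f(x_2) = 0.002727
x_3 = 0.327706 - (0.002727)·(0.327706 - 0.531000)/(0.002727 - (0.265804)) = 0.325599; f(x_3) = -0.000066

0.32560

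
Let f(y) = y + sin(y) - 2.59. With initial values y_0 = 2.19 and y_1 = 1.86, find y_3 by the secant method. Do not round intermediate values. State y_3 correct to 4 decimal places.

f(y_0) = 0.414341, f(y_1) = 0.228471
y_2 = 1.860000 - (0.228471)·(1.860000 - 2.190000)/(0.228471 - (0.414341)) = 1.454363; f(y_2) = -0.142407
y_3 = 1.454363 - (-0.142407)·(1.454363 - 1.860000)/(-0.142407 - (0.228471)) = 1.610117; f(y_3) = 0.019344

1.6101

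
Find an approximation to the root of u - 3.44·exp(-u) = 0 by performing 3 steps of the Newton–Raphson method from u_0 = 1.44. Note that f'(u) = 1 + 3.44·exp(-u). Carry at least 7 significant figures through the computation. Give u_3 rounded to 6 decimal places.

u_0 = 1.440000: f = 0.624969, f' = 1.815031 → u_1 = 1.440000 - (0.624969)/(1.815031) = 1.095671
u_1 = 1.095671: f = -0.054374, f' = 2.150045 → u_2 = 1.095671 - (-0.054374)/(2.150045) = 1.120960
u_2 = 1.120960: f = -0.000365, f' = 2.121325 → u_3 = 1.120960 - (-0.000365)/(2.121325) = 1.121132

1.121132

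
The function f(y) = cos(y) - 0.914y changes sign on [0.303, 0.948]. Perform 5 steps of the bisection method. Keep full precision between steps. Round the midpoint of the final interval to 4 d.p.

0.7767

f(0.303000) = 0.677504, f(0.948000) = -0.283163 (opposite signs)
step 1: m = 0.625500, f(m) = 0.238963 > 0 → root in [0.625500, 0.948000]
step 2: m = 0.786750, f(m) = -0.012939 < 0 → root in [0.625500, 0.786750]
step 3: m = 0.706125, f(m) = 0.115484 > 0 → root in [0.706125, 0.786750]
step 4: m = 0.746437, f(m) = 0.051869 > 0 → root in [0.746437, 0.786750]
step 5: m = 0.766594, f(m) = 0.019611 > 0 → root in [0.766594, 0.786750]
Midpoint of [0.766594, 0.786750] = 0.776672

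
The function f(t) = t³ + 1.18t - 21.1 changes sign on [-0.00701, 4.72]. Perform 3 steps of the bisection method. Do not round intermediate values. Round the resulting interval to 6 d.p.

[2.356495, 2.947371]

f(-0.007010) = -21.108272, f(4.720000) = 89.623648 (opposite signs)
step 1: m = 2.356495, f(m) = -5.233557 < 0 → root in [2.356495, 4.720000]
step 2: m = 3.538247, f(m) = 27.371144 > 0 → root in [2.356495, 3.538247]
step 3: m = 2.947371, f(m) = 7.981704 > 0 → root in [2.356495, 2.947371]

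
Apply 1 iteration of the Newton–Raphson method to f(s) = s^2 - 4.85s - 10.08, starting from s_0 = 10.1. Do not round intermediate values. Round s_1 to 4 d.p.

f'(s) = 2s - 4.85
s_0 = 10.100000: f = 42.945000, f' = 15.350000 → s_1 = 10.100000 - (42.945000)/(15.350000) = 7.302280

7.3023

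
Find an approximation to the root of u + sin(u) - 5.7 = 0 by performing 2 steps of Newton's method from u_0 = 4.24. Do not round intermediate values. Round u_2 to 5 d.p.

f'(u) = 1 + cos(u)
u_0 = 4.240000: f = -2.350484, f' = 0.544985 → u_1 = 4.240000 - (-2.350484)/(0.544985) = 8.552932
u_1 = 8.552932: f = 3.618450, f' = 0.356585 → u_2 = 8.552932 - (3.618450)/(0.356585) = -1.594575

-1.59458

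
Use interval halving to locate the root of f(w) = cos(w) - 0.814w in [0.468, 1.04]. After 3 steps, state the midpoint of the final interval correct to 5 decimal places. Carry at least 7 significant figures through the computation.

0.86125

f(0.468000) = 0.511520, f(1.040000) = -0.340340 (opposite signs)
step 1: m = 0.754000, f(m) = 0.115200 > 0 → root in [0.754000, 1.040000]
step 2: m = 0.897000, f(m) = -0.106201 < 0 → root in [0.754000, 0.897000]
step 3: m = 0.825500, f(m) = 0.006233 > 0 → root in [0.825500, 0.897000]
Midpoint of [0.825500, 0.897000] = 0.861250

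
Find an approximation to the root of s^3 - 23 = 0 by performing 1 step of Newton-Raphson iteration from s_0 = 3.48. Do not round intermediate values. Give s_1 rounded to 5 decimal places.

f'(s) = 3s^2
s_0 = 3.480000: f = 19.144192, f' = 36.331200 → s_1 = 3.480000 - (19.144192)/(36.331200) = 2.953065

2.95306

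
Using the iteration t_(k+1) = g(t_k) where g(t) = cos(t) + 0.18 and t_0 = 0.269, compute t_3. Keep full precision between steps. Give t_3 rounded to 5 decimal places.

t_1 = g(0.269000) = 1.144037
t_2 = g(1.144037) = 0.593923
t_3 = g(0.593923) = 1.008752

1.00875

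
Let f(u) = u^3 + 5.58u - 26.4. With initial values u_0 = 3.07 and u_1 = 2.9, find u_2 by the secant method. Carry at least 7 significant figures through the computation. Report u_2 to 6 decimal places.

2.461512

f(u_0) = 19.665043, f(u_1) = 14.171000
u_2 = 2.900000 - (14.171000)·(2.900000 - 3.070000)/(14.171000 - (19.665043)) = 2.461512; f(u_2) = 2.249648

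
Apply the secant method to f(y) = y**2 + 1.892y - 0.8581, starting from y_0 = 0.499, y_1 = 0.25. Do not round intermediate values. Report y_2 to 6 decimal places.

0.372151

Secant update: y_(k+1) = y_k − f(y_k)·(y_k − y_(k-1))/(f(y_k) − f(y_(k-1))).
f(y_0) = 0.335009, f(y_1) = -0.322600
y_2 = 0.250000 - (-0.322600)·(0.250000 - 0.499000)/(-0.322600 - (0.335009)) = 0.372151; f(y_2) = -0.015495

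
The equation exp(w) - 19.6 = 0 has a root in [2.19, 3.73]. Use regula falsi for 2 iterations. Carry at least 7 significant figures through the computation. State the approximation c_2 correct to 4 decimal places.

2.8784

f(2.190000) = -10.664787, f(3.730000) = 22.079108
step 1: c = 2.691583, f(c) = -4.844990 < 0 → new bracket [2.691583, 3.730000]
step 2: c = 2.878446, f(c) = -1.813392 < 0 → new bracket [2.878446, 3.730000]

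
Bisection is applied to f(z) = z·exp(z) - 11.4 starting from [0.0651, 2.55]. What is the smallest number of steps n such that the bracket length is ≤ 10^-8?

Initial width b − a = 2.55 − 0.0651 = 2.484900.
After n steps the width is (b−a)/2^n; need (b−a)/2^n ≤ 10^-8.
So n ≥ log₂(2.484900/10^-8) = log₂(248490000.0000) ≈ 27.8886.
Hence n = 28.

28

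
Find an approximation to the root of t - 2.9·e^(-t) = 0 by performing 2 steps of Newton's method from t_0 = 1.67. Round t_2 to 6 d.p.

1.030542

f'(t) = 1 + 2.9·e^(-t)
t_0 = 1.670000: f = 1.124084, f' = 1.545916 → t_1 = 1.670000 - (1.124084)/(1.545916) = 0.942869
t_1 = 0.942869: f = -0.186706, f' = 2.129575 → t_2 = 0.942869 - (-0.186706)/(2.129575) = 1.030542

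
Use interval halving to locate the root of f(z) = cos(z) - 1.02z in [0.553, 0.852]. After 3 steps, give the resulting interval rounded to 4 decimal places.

f(0.553000) = 0.286893, f(0.852000) = -0.210561 (opposite signs)
step 1: m = 0.702500, f(m) = 0.046679 > 0 → root in [0.702500, 0.852000]
step 2: m = 0.777250, f(m) = -0.079950 < 0 → root in [0.702500, 0.777250]
step 3: m = 0.739875, f(m) = -0.016120 < 0 → root in [0.702500, 0.739875]

[0.7025, 0.7399]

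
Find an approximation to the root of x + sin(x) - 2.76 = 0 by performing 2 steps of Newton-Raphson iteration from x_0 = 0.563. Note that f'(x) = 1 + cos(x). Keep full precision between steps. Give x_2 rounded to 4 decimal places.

x_0 = 0.563000: f = -1.663274, f' = 1.845658 → x_1 = 0.563000 - (-1.663274)/(1.845658) = 1.464182
x_1 = 1.464182: f = -0.301495, f' = 1.106412 → x_2 = 1.464182 - (-0.301495)/(1.106412) = 1.736681

1.7367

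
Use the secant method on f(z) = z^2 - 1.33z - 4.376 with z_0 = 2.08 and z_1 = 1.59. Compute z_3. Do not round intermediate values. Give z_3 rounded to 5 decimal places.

f(z_0) = -2.816000, f(z_1) = -3.962600
z_2 = 1.590000 - (-3.962600)·(1.590000 - 2.080000)/(-3.962600 - (-2.816000)) = 3.283419; f(z_2) = 2.037892
z_3 = 3.283419 - (2.037892)·(3.283419 - 1.590000)/(2.037892 - (-3.962600)) = 2.708299; f(z_3) = -0.643156

2.70830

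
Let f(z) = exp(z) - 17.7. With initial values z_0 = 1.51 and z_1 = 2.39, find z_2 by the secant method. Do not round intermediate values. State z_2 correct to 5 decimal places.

f(z_0) = -13.173269, f(z_1) = -6.786506
z_2 = 2.390000 - (-6.786506)·(2.390000 - 1.510000)/(-6.786506 - (-13.173269)) = 3.325079; f(z_2) = 10.101183

3.32508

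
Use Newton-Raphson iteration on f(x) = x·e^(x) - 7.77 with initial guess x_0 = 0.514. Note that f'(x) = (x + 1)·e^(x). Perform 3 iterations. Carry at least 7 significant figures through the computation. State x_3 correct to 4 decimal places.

2.0033

Newton update: x ← x − f(x)/f'(x).
x_0 = 0.514000: f = -6.910610, f' = 2.531356 → x_1 = 0.514000 - (-6.910610)/(2.531356) = 3.244003
x_1 = 3.244003: f = 75.393707, f' = 108.799845 → x_2 = 3.244003 - (75.393707)/(108.799845) = 2.551045
x_2 = 2.551045: f = 24.935664, f' = 45.526159 → x_3 = 2.551045 - (24.935664)/(45.526159) = 2.003323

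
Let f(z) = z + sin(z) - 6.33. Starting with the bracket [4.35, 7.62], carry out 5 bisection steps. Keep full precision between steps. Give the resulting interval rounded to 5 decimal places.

[6.29156, 6.39375]

f(4.350000) = -2.915053, f(7.620000) = 2.262751 (opposite signs)
step 1: m = 5.985000, f(m) = -0.638786 < 0 → root in [5.985000, 7.620000]
step 2: m = 6.802500, f(m) = 0.968785 > 0 → root in [5.985000, 6.802500]
step 3: m = 6.393750, f(m) = 0.174090 > 0 → root in [5.985000, 6.393750]
step 4: m = 6.189375, f(m) = -0.234298 < 0 → root in [6.189375, 6.393750]
step 5: m = 6.291562, f(m) = -0.030060 < 0 → root in [6.291562, 6.393750]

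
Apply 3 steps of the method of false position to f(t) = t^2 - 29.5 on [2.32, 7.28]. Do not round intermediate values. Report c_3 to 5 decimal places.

f(2.320000) = -24.117600, f(7.280000) = 23.498400
step 1: c = 4.832250, f(c) = -6.149360 < 0 → new bracket [4.832250, 7.280000]
step 2: c = 5.339948, f(c) = -0.984960 < 0 → new bracket [5.339948, 7.280000]
step 3: c = 5.417995, f(c) = -0.145325 < 0 → new bracket [5.417995, 7.280000]

5.41800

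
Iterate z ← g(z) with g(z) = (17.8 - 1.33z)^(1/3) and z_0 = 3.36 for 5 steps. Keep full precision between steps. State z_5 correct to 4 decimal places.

z_1 = g(3.360000) = 2.371136
z_2 = g(2.371136) = 2.446678
z_3 = g(2.446678) = 2.441071
z_4 = g(2.441071) = 2.441488
z_5 = g(2.441488) = 2.441457

2.4415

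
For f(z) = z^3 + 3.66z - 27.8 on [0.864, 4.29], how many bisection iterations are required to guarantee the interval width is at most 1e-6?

Initial width b − a = 4.29 − 0.864 = 3.426000.
After n steps the width is (b−a)/2^n; need (b−a)/2^n ≤ 1e-6.
So n ≥ log₂(3.426000/1e-6) = log₂(3426000.0000) ≈ 21.7081.
Hence n = 22.

22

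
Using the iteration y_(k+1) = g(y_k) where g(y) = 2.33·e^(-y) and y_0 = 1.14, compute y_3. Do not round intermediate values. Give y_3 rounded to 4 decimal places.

0.7710

y_1 = g(1.140000) = 0.745178
y_2 = g(0.745178) = 1.105934
y_3 = g(1.105934) = 0.771001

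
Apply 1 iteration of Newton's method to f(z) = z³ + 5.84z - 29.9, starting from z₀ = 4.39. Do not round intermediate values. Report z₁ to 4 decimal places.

f'(z) = 3z² + 5.84
z_0 = 4.390000: f = 80.342119, f' = 63.656300 → z_1 = 4.390000 - (80.342119)/(63.656300) = 3.127876

3.1279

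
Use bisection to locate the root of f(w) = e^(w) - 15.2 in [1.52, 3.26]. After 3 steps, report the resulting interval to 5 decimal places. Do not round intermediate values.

f(1.520000) = -10.627775, f(3.260000) = 10.849537 (opposite signs)
step 1: m = 2.390000, f(m) = -4.286506 < 0 → root in [2.390000, 3.260000]
step 2: m = 2.825000, f(m) = 1.660945 > 0 → root in [2.390000, 2.825000]
step 3: m = 2.607500, f(m) = -1.634904 < 0 → root in [2.607500, 2.825000]

[2.60750, 2.82500]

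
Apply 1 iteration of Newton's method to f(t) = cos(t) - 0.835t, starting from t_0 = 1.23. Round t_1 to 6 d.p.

f'(t) = -sin(t) - 0.835
t_0 = 1.230000: f = -0.692812, f' = -1.777489 → t_1 = 1.230000 - (-0.692812)/(-1.777489) = 0.840230

0.840230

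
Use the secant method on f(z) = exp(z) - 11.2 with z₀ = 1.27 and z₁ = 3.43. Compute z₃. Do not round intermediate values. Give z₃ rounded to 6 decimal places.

2.173303

f(z_0) = -7.639147, f(z_1) = 19.676643
z_2 = 3.430000 - (19.676643)·(3.430000 - 1.270000)/(19.676643 - (-7.639147)) = 1.874067; f(z_2) = -4.685264
z_3 = 1.874067 - (-4.685264)·(1.874067 - 3.430000)/(-4.685264 - (19.676643)) = 2.173303; f(z_3) = -2.412743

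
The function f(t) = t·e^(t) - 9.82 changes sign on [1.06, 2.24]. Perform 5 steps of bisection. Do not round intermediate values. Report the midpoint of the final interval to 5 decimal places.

f(1.060000) = -6.760447, f(2.240000) = 11.221062 (opposite signs)
step 1: m = 1.650000, f(m) = -1.228483 < 0 → root in [1.650000, 2.240000]
step 2: m = 1.945000, f(m) = 3.782614 > 0 → root in [1.650000, 1.945000]
step 3: m = 1.797500, f(m) = 1.027090 > 0 → root in [1.650000, 1.797500]
step 4: m = 1.723750, f(m) = -0.157503 < 0 → root in [1.723750, 1.797500]
step 5: m = 1.760625, f(m) = 0.419921 > 0 → root in [1.723750, 1.760625]
Midpoint of [1.723750, 1.760625] = 1.742188

1.74219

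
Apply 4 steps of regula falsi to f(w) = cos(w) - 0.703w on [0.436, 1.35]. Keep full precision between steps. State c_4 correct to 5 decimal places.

0.89251

f(0.436000) = 0.599940, f(1.350000) = -0.730043
step 1: c = 0.848295, f(c) = 0.064912 > 0 → new bracket [0.848295, 1.350000]
step 2: c = 0.889262, f(c) = 0.004835 > 0 → new bracket [0.889262, 1.350000]
step 3: c = 0.892293, f(c) = 0.000347 > 0 → new bracket [0.892293, 1.350000]
step 4: c = 0.892510, f(c) = 0.000025 > 0 → new bracket [0.892510, 1.350000]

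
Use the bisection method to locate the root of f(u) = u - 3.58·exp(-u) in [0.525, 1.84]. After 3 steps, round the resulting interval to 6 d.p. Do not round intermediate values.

f(0.525000) = -1.592768, f(1.840000) = 1.271434 (opposite signs)
step 1: m = 1.182500, f(m) = 0.085189 > 0 → root in [0.525000, 1.182500]
step 2: m = 0.853750, f(m) = -0.670668 < 0 → root in [0.853750, 1.182500]
step 3: m = 1.018125, f(m) = -0.275228 < 0 → root in [1.018125, 1.182500]

[1.018125, 1.182500]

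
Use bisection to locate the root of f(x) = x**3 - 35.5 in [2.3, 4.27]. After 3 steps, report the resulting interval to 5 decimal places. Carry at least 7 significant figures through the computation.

f(2.300000) = -23.333000, f(4.270000) = 42.354483 (opposite signs)
step 1: m = 3.285000, f(m) = -0.050826 < 0 → root in [3.285000, 4.270000]
step 2: m = 3.777500, f(m) = 18.403060 > 0 → root in [3.285000, 3.777500]
step 3: m = 3.531250, f(m) = 8.533722 > 0 → root in [3.285000, 3.531250]

[3.28500, 3.53125]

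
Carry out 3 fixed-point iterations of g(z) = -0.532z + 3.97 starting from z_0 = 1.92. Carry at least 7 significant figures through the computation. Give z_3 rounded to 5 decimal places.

z_1 = g(1.920000) = 2.948560
z_2 = g(2.948560) = 2.401366
z_3 = g(2.401366) = 2.692473

2.69247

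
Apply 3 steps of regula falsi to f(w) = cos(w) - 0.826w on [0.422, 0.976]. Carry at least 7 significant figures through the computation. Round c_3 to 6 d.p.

False-position update: c = (a·f(b) − b·f(a))/(f(b) − f(a)); replace the endpoint whose sign matches f(c).
f(0.422000) = 0.563700, f(0.976000) = -0.245836
step 1: c = 0.807764, f(c) = 0.023903 > 0 → new bracket [0.807764, 0.976000]
step 2: c = 0.822672, f(c) = 0.000738 > 0 → new bracket [0.822672, 0.976000]
step 3: c = 0.823131, f(c) = 0.000022 > 0 → new bracket [0.823131, 0.976000]

0.823131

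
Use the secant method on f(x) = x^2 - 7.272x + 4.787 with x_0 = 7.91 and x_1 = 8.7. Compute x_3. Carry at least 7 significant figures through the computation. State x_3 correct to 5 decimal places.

f(x_0) = 9.833580, f(x_1) = 17.210600
x_2 = 8.700000 - (17.210600)·(8.700000 - 7.910000)/(17.210600 - (9.833580)) = 6.856929; f(x_2) = 1.940886
x_3 = 6.856929 - (1.940886)·(6.856929 - 8.700000)/(1.940886 - (17.210600)) = 6.622662; f(x_3) = 0.486652

6.62266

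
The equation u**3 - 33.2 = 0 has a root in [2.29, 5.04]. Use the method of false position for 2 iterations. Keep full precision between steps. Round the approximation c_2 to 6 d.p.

f(2.290000) = -21.191011, f(5.040000) = 94.824064
step 1: c = 2.792308, f(c) = -11.428423 < 0 → new bracket [2.792308, 5.040000]
step 2: c = 3.034068, f(c) = -5.269690 < 0 → new bracket [3.034068, 5.040000]

3.034068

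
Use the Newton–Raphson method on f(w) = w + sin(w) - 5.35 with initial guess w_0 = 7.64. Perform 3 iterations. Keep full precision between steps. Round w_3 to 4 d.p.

5.8127

Newton update: w ← w − f(w)/f'(w).
f'(w) = 1 + cos(w)
w_0 = 7.640000: f = 3.267193, f' = 1.212352 → w_1 = 7.640000 - (3.267193)/(1.212352) = 4.945080
w_1 = 4.945080: f = -1.377970, f' = 1.230597 → w_2 = 4.945080 - (-1.377970)/(1.230597) = 6.064837
w_2 = 6.064837: f = 0.498220, f' = 1.976257 → w_3 = 6.064837 - (0.498220)/(1.976257) = 5.812734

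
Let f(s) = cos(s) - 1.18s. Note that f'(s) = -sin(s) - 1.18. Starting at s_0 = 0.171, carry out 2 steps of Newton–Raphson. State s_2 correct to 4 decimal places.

s_0 = 0.171000: f = 0.783635, f' = -1.350168 → s_1 = 0.171000 - (0.783635)/(-1.350168) = 0.751398
s_1 = 0.751398: f = -0.155915, f' = -1.862661 → s_2 = 0.751398 - (-0.155915)/(-1.862661) = 0.667693

0.6677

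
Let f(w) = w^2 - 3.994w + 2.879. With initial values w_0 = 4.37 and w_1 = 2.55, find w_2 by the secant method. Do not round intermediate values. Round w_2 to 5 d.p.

f(w_0) = 4.522120, f(w_1) = -0.803200
w_2 = 2.550000 - (-0.803200)·(2.550000 - 4.370000)/(-0.803200 - (4.522120)) = 2.824504; f(w_2) = -0.424245

2.82450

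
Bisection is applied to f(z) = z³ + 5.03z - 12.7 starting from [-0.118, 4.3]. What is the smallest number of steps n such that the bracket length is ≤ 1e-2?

Initial width b − a = 4.3 − -0.118 = 4.418000.
After n steps the width is (b−a)/2^n; need (b−a)/2^n ≤ 1e-2.
So n ≥ log₂(4.418000/1e-2) = log₂(441.8000) ≈ 8.7872.
Hence n = 9.

9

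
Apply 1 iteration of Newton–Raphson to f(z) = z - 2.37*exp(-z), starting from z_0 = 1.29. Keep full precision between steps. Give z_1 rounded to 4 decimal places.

0.9041

f'(z) = 1 + 2.37*exp(-z)
z_0 = 1.290000: f = 0.637608, f' = 1.652392 → z_1 = 1.290000 - (0.637608)/(1.652392) = 0.904130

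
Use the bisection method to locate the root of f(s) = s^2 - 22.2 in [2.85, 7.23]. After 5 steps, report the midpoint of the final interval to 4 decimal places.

4.6978

f(2.850000) = -14.077500, f(7.230000) = 30.072900 (opposite signs)
step 1: m = 5.040000, f(m) = 3.201600 > 0 → root in [2.850000, 5.040000]
step 2: m = 3.945000, f(m) = -6.636975 < 0 → root in [3.945000, 5.040000]
step 3: m = 4.492500, f(m) = -2.017444 < 0 → root in [4.492500, 5.040000]
step 4: m = 4.766250, f(m) = 0.517139 > 0 → root in [4.492500, 4.766250]
step 5: m = 4.629375, f(m) = -0.768887 < 0 → root in [4.629375, 4.766250]
Midpoint of [4.629375, 4.766250] = 4.697812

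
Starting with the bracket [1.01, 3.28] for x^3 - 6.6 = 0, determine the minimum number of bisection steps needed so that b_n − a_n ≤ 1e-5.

Initial width b − a = 3.28 − 1.01 = 2.270000.
After n steps the width is (b−a)/2^n; need (b−a)/2^n ≤ 1e-5.
So n ≥ log₂(2.270000/1e-5) = log₂(227000.0000) ≈ 17.7923.
Hence n = 18.

18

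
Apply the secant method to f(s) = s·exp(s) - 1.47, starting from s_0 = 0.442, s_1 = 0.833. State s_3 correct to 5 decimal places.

0.71505

f(s_0) = -0.782329, f(s_1) = 0.446074
s_2 = 0.833000 - (0.446074)·(0.833000 - 0.442000)/(0.446074 - (-0.782329)) = 0.691015; f(s_2) = -0.090914
s_3 = 0.691015 - (-0.090914)·(0.691015 - 0.833000)/(-0.090914 - (0.446074)) = 0.715053; f(s_3) = -0.008219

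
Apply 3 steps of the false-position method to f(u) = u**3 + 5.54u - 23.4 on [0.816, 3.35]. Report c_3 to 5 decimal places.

2.17835

f(0.816000) = -18.336022, f(3.350000) = 32.754375
step 1: c = 1.725437, f(c) = -8.704229 < 0 → new bracket [1.725437, 3.350000]
step 2: c = 2.066514, f(c) = -3.126514 < 0 → new bracket [2.066514, 3.350000]
step 3: c = 2.178351, f(c) = -0.995190 < 0 → new bracket [2.178351, 3.350000]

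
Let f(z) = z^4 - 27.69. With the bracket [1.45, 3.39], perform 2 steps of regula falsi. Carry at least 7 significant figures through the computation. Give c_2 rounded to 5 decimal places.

f(1.450000) = -23.269494, f(3.390000) = 104.378362
step 1: c = 1.803651, f(c) = -17.106965 < 0 → new bracket [1.803651, 3.390000]
step 2: c = 2.027033, f(c) = -10.807246 < 0 → new bracket [2.027033, 3.390000]

2.02703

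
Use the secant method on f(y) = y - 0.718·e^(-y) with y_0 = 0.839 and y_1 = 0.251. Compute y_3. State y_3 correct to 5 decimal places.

0.45576

f(y_0) = 0.528722, f(y_1) = -0.307620
y_2 = 0.251000 - (-0.307620)·(0.251000 - 0.839000)/(-0.307620 - (0.528722)) = 0.467276; f(y_2) = 0.017300
y_3 = 0.467276 - (0.017300)·(0.467276 - 0.251000)/(0.017300 - (-0.307620)) = 0.455760; f(y_3) = 0.000573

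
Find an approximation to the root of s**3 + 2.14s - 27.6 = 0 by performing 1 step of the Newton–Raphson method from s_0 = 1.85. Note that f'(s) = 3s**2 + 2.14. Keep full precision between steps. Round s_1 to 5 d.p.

3.24507

Newton update: s ← s − f(s)/f'(s).
s_0 = 1.850000: f = -17.309375, f' = 12.407500 → s_1 = 1.850000 - (-17.309375)/(12.407500) = 3.245074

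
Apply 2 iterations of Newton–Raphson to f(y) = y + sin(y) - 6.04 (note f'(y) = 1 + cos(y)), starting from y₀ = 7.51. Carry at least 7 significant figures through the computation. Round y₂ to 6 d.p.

6.184498

y_0 = 7.510000: f = 2.411419, f' = 1.337238 → y_1 = 7.510000 - (2.411419)/(1.337238) = 5.706717
y_1 = 5.706717: f = -0.878350, f' = 1.838393 → y_2 = 5.706717 - (-0.878350)/(1.838393) = 6.184498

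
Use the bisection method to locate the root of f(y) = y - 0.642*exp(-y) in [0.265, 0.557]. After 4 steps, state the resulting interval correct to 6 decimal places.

[0.411000, 0.429250]

f(0.265000) = -0.227546, f(0.557000) = 0.189182 (opposite signs)
step 1: m = 0.411000, f(m) = -0.014638 < 0 → root in [0.411000, 0.557000]
step 2: m = 0.484000, f(m) = 0.088327 > 0 → root in [0.411000, 0.484000]
step 3: m = 0.447500, f(m) = 0.037118 > 0 → root in [0.411000, 0.447500]
step 4: m = 0.429250, f(m) = 0.011310 > 0 → root in [0.411000, 0.429250]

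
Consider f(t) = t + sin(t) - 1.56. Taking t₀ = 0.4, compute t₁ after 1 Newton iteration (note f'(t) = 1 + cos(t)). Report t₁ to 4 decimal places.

t_0 = 0.400000: f = -0.770582, f' = 1.921061 → t_1 = 0.400000 - (-0.770582)/(1.921061) = 0.801123

0.8011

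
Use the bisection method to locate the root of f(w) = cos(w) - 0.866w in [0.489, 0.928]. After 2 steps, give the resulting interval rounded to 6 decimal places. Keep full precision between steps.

[0.708500, 0.818250]

f(0.489000) = 0.459329, f(0.928000) = -0.204212 (opposite signs)
step 1: m = 0.708500, f(m) = 0.145778 > 0 → root in [0.708500, 0.928000]
step 2: m = 0.818250, f(m) = -0.025105 < 0 → root in [0.708500, 0.818250]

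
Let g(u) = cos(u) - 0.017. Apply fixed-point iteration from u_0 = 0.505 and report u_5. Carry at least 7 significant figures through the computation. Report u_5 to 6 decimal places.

u_1 = g(0.505000) = 0.858174
u_2 = g(0.858174) = 0.636820
u_3 = g(0.636820) = 0.786991
u_4 = g(0.786991) = 0.688980
u_5 = g(0.688980) = 0.754895

0.754895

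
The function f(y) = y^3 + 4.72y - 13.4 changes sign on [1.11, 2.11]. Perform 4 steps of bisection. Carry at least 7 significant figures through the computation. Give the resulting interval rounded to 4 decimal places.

[1.6725, 1.7350]

f(1.110000) = -6.793169, f(2.110000) = 5.953131 (opposite signs)
step 1: m = 1.610000, f(m) = -1.627519 < 0 → root in [1.610000, 2.110000]
step 2: m = 1.860000, f(m) = 1.814056 > 0 → root in [1.610000, 1.860000]
step 3: m = 1.735000, f(m) = 0.011940 > 0 → root in [1.610000, 1.735000]
step 4: m = 1.672500, f(m) = -0.827389 < 0 → root in [1.672500, 1.735000]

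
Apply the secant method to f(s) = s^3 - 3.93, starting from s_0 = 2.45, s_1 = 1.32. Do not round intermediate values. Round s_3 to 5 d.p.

f(s_0) = 10.776125, f(s_1) = -1.630032
s_2 = 1.320000 - (-1.630032)·(1.320000 - 2.450000)/(-1.630032 - (10.776125)) = 1.468470; f(s_2) = -0.763388
s_3 = 1.468470 - (-0.763388)·(1.468470 - 1.320000)/(-0.763388 - (-1.630032)) = 1.599250; f(s_3) = 0.160241

1.59925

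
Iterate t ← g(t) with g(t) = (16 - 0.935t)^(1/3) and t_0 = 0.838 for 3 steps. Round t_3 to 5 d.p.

2.39650

t_1 = g(0.838000) = 2.478019
t_2 = g(2.478019) = 2.391815
t_3 = g(2.391815) = 2.396503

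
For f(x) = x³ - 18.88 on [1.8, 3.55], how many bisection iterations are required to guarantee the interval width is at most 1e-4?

15

Initial width b − a = 3.55 − 1.8 = 1.750000.
After n steps the width is (b−a)/2^n; need (b−a)/2^n ≤ 1e-4.
So n ≥ log₂(1.750000/1e-4) = log₂(17500.0000) ≈ 14.0951.
Hence n = 15.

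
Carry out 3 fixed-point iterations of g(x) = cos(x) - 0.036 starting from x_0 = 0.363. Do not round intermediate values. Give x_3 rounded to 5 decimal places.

x_1 = g(0.363000) = 0.898836
x_2 = g(0.898836) = 0.586522
x_3 = g(0.586522) = 0.796871

0.79687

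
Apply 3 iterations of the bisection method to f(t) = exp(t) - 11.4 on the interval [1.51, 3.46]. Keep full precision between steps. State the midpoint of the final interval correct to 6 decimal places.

f(1.510000) = -6.873269, f(3.460000) = 20.416977 (opposite signs)
step 1: m = 2.485000, f(m) = 0.601120 > 0 → root in [1.510000, 2.485000]
step 2: m = 1.997500, f(m) = -4.029393 < 0 → root in [1.997500, 2.485000]
step 3: m = 2.241250, f(m) = -1.994920 < 0 → root in [2.241250, 2.485000]
Midpoint of [2.241250, 2.485000] = 2.363125

2.363125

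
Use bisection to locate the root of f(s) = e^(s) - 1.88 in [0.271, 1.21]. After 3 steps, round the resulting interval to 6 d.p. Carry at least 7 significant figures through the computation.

f(0.271000) = -0.568725, f(1.210000) = 1.473485 (opposite signs)
step 1: m = 0.740500, f(m) = 0.216984 > 0 → root in [0.271000, 0.740500]
step 2: m = 0.505750, f(m) = -0.221771 < 0 → root in [0.505750, 0.740500]
step 3: m = 0.623125, f(m) = -0.015254 < 0 → root in [0.623125, 0.740500]

[0.623125, 0.740500]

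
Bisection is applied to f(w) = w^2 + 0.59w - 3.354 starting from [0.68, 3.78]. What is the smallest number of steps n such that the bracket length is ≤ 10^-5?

Initial width b − a = 3.78 − 0.68 = 3.100000.
After n steps the width is (b−a)/2^n; need (b−a)/2^n ≤ 10^-5.
So n ≥ log₂(3.100000/10^-5) = log₂(310000.0000) ≈ 18.2419.
Hence n = 19.

19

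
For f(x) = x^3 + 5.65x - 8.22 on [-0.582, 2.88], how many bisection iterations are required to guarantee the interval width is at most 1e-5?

19

Initial width b − a = 2.88 − -0.582 = 3.462000.
After n steps the width is (b−a)/2^n; need (b−a)/2^n ≤ 1e-5.
So n ≥ log₂(3.462000/1e-5) = log₂(346200.0000) ≈ 18.4012.
Hence n = 19.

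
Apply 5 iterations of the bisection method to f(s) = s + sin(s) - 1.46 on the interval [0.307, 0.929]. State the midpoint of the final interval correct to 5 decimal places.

f(0.307000) = -0.850800, f(0.929000) = 0.270022 (opposite signs)
step 1: m = 0.618000, f(m) = -0.262594 < 0 → root in [0.618000, 0.929000]
step 2: m = 0.773500, f(m) = 0.012144 > 0 → root in [0.618000, 0.773500]
step 3: m = 0.695750, f(m) = -0.123289 < 0 → root in [0.695750, 0.773500]
step 4: m = 0.734625, f(m) = -0.055066 < 0 → root in [0.734625, 0.773500]
step 5: m = 0.754063, f(m) = -0.021332 < 0 → root in [0.754063, 0.773500]
Midpoint of [0.754063, 0.773500] = 0.763781

0.76378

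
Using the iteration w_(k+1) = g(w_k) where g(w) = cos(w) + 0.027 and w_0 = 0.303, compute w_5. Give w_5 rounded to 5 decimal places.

0.80584

w_1 = g(0.303000) = 0.981446
w_2 = g(0.981446) = 0.582821
w_3 = g(0.582821) = 0.861913
w_4 = g(0.861913) = 0.677986
w_5 = g(0.677986) = 0.805837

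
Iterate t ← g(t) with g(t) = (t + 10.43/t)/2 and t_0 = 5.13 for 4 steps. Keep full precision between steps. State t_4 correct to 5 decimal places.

t_1 = g(5.130000) = 3.581569
t_2 = g(3.581569) = 3.246850
t_3 = g(3.246850) = 3.229597
t_4 = g(3.229597) = 3.229551

3.22955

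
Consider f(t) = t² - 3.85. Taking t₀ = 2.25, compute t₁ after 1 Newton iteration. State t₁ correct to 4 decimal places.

f'(t) = 2t
t_0 = 2.250000: f = 1.212500, f' = 4.500000 → t_1 = 2.250000 - (1.212500)/(4.500000) = 1.980556

1.9806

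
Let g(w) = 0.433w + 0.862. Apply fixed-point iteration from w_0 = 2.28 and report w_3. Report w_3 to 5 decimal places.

1.58196

w_1 = g(2.280000) = 1.849240
w_2 = g(1.849240) = 1.662721
w_3 = g(1.662721) = 1.581958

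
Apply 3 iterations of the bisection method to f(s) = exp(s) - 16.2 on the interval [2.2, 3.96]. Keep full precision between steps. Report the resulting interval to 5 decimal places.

[2.64000, 2.86000]

f(2.200000) = -7.174987, f(3.960000) = 36.257326 (opposite signs)
step 1: m = 3.080000, f(m) = 5.558402 > 0 → root in [2.200000, 3.080000]
step 2: m = 2.640000, f(m) = -2.186796 < 0 → root in [2.640000, 3.080000]
step 3: m = 2.860000, f(m) = 1.261527 > 0 → root in [2.640000, 2.860000]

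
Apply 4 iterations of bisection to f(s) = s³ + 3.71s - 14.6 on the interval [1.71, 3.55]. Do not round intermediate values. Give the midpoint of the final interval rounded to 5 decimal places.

1.99750

f(1.710000) = -3.255689, f(3.550000) = 43.309375 (opposite signs)
step 1: m = 2.630000, f(m) = 13.348747 > 0 → root in [1.710000, 2.630000]
step 2: m = 2.170000, f(m) = 3.669013 > 0 → root in [1.710000, 2.170000]
step 3: m = 1.940000, f(m) = -0.101216 < 0 → root in [1.940000, 2.170000]
step 4: m = 2.055000, f(m) = 1.702366 > 0 → root in [1.940000, 2.055000]
Midpoint of [1.940000, 2.055000] = 1.997500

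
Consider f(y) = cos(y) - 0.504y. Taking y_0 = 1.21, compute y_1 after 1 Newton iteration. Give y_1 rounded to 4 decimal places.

Newton update: y ← y − f(y)/f'(y).
f'(y) = -sin(y) - 0.504
y_0 = 1.210000: f = -0.256821, f' = -1.439616 → y_1 = 1.210000 - (-0.256821)/(-1.439616) = 1.031605

1.0316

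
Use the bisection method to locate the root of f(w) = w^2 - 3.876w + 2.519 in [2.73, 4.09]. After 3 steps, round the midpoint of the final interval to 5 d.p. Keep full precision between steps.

2.98500

f(2.730000) = -0.609580, f(4.090000) = 3.394260 (opposite signs)
step 1: m = 3.410000, f(m) = 0.929940 > 0 → root in [2.730000, 3.410000]
step 2: m = 3.070000, f(m) = 0.044580 > 0 → root in [2.730000, 3.070000]
step 3: m = 2.900000, f(m) = -0.311400 < 0 → root in [2.900000, 3.070000]
Midpoint of [2.900000, 3.070000] = 2.985000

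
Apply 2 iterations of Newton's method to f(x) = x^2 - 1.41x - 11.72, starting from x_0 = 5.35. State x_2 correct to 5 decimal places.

4.20307

f'(x) = 2x - 1.41
x_0 = 5.350000: f = 9.359000, f' = 9.290000 → x_1 = 5.350000 - (9.359000)/(9.290000) = 4.342573
x_1 = 4.342573: f = 1.014910, f' = 7.275145 → x_2 = 4.342573 - (1.014910)/(7.275145) = 4.203069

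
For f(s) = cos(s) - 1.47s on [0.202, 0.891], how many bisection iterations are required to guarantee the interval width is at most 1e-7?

23

Initial width b − a = 0.891 − 0.202 = 0.689000.
After n steps the width is (b−a)/2^n; need (b−a)/2^n ≤ 1e-7.
So n ≥ log₂(0.689000/1e-7) = log₂(6890000.0000) ≈ 22.7161.
Hence n = 23.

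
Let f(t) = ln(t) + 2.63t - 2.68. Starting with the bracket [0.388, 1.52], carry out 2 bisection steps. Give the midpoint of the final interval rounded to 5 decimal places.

1.09550

f(0.388000) = -2.606310, f(1.520000) = 1.736310 (opposite signs)
step 1: m = 0.954000, f(m) = -0.218072 < 0 → root in [0.954000, 1.520000]
step 2: m = 1.237000, f(m) = 0.785999 > 0 → root in [0.954000, 1.237000]
Midpoint of [0.954000, 1.237000] = 1.095500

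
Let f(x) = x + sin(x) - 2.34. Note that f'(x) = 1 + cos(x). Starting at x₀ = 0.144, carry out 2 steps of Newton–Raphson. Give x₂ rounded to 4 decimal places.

1.3500

Newton update: x ← x − f(x)/f'(x).
x_0 = 0.144000: f = -2.052497, f' = 1.989650 → x_1 = 0.144000 - (-2.052497)/(1.989650) = 1.175587
x_1 = 1.175587: f = -0.241497, f' = 1.385001 → x_2 = 1.175587 - (-0.241497)/(1.385001) = 1.349953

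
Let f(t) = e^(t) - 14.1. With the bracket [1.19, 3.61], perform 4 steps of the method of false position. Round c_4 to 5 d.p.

f(1.190000) = -10.812919, f(3.610000) = 22.866053
step 1: c = 1.966961, f(c) = -6.951079 < 0 → new bracket [1.966961, 3.610000]
step 2: c = 2.349993, f(c) = -3.614508 < 0 → new bracket [2.349993, 3.610000]
step 3: c = 2.521979, f(c) = -1.646778 < 0 → new bracket [2.521979, 3.610000]
step 4: c = 2.595073, f(c) = -0.702436 < 0 → new bracket [2.595073, 3.610000]

2.59507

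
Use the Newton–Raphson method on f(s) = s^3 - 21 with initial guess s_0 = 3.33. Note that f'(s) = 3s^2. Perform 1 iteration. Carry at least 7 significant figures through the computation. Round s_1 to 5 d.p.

2.85126

Newton update: s ← s − f(s)/f'(s).
s_0 = 3.330000: f = 15.926037, f' = 33.266700 → s_1 = 3.330000 - (15.926037)/(33.266700) = 2.851262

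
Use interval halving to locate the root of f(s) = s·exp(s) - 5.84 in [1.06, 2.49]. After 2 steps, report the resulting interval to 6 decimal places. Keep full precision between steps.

f(1.060000) = -2.780447, f(2.490000) = 24.192578 (opposite signs)
step 1: m = 1.775000, f(m) = 4.632999 > 0 → root in [1.060000, 1.775000]
step 2: m = 1.417500, f(m) = 0.009726 > 0 → root in [1.060000, 1.417500]

[1.060000, 1.417500]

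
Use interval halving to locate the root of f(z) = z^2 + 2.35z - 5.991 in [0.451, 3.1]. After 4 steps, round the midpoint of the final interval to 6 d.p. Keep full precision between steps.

f(0.451000) = -4.727749, f(3.100000) = 10.904000 (opposite signs)
step 1: m = 1.775500, f(m) = 1.333825 > 0 → root in [0.451000, 1.775500]
step 2: m = 1.113250, f(m) = -2.135537 < 0 → root in [1.113250, 1.775500]
step 3: m = 1.444375, f(m) = -0.510500 < 0 → root in [1.444375, 1.775500]
step 4: m = 1.609938, f(m) = 0.384252 > 0 → root in [1.444375, 1.609938]
Midpoint of [1.444375, 1.609938] = 1.527156

1.527156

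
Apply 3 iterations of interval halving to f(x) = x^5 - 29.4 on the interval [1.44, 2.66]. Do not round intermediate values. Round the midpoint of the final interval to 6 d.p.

1.973750

f(1.440000) = -23.208264, f(2.660000) = 103.770547 (opposite signs)
step 1: m = 2.050000, f(m) = 6.805063 > 0 → root in [1.440000, 2.050000]
step 2: m = 1.745000, f(m) = -13.220051 < 0 → root in [1.745000, 2.050000]
step 3: m = 1.897500, f(m) = -4.801483 < 0 → root in [1.897500, 2.050000]
Midpoint of [1.897500, 2.050000] = 1.973750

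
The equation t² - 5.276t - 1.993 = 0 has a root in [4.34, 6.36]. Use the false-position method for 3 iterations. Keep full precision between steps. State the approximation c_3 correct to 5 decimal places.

False-position update: c = (a·f(b) − b·f(a))/(f(b) − f(a)); replace the endpoint whose sign matches f(c).
f(4.340000) = -6.055240, f(6.360000) = 4.901240
step 1: c = 5.456379, f(c) = -1.008783 < 0 → new bracket [5.456379, 6.360000]
step 2: c = 5.610618, f(c) = -0.115584 < 0 → new bracket [5.610618, 6.360000]
step 3: c = 5.627884, f(c) = -0.012640 < 0 → new bracket [5.627884, 6.360000]

5.62788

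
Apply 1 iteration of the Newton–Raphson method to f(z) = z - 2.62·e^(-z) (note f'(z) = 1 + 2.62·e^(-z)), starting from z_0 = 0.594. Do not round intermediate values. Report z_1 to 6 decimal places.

0.942468

z_0 = 0.594000: f = -0.852540, f' = 2.446540 → z_1 = 0.594000 - (-0.852540)/(2.446540) = 0.942468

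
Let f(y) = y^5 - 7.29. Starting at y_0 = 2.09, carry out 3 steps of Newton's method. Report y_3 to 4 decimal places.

1.4933

f'(y) = 5y^4
y_0 = 2.090000: f = 32.587822, f' = 95.401488 → y_1 = 2.090000 - (32.587822)/(95.401488) = 1.748414
y_1 = 1.748414: f = 9.048841, f' = 46.724752 → y_2 = 1.748414 - (9.048841)/(46.724752) = 1.554751
y_2 = 1.554751: f = 1.794573, f' = 29.215520 → y_3 = 1.554751 - (1.794573)/(29.215520) = 1.493326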